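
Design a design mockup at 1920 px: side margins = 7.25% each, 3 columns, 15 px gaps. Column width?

Margins: 7.25% × 1920 = 139.2 px each, so content = 1920 − 278.4 = 1641.6 px.
3c + 2·15 = 1641.6 → 3c = 1611.6 → c = 537.2 px.

537.2 px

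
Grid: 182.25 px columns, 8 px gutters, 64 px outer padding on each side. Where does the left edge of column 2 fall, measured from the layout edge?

254.25 px

Column 2 starts at margin + 1·(column + gutter) = 64 + 1·190.25 = 254.25 px.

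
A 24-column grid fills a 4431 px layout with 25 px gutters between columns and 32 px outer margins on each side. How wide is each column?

Inside the margins: 4431 − 64 = 4367 px.
Subtracting 23 gutters of 25 leaves 3792 for 24 columns, so c = 158 px.

158 px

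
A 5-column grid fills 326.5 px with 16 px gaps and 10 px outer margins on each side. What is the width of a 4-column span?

242 px

Inside the margins: 326.5 − 20 = 306.5 px.
5 columns + 4 gaps: 5c + 4·16 = 306.5.
5c = 306.5 − 64 = 242.5, so c = 48.5 px.
Span of 4: 4·48.5 + 3·16 = 194 + 48 = 242 px.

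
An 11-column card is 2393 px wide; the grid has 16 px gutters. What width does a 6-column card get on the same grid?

Subtracting 10 gutters of 16 leaves 2233 for 11 columns, so c = 203 px.
6-column span = 6·203 + 5·16 = 1298 px.

1298 px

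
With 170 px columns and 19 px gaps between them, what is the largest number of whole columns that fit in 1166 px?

k columns need k·170 + (k−1)·19 = k·189 − 19.
k·189 − 19 ≤ 1166 → k ≤ 1185 / 189 ≈ 6.27, so k = 6.

6 columns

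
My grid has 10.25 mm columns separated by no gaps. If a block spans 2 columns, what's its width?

20.5 mm

2-column span = 2·10.25 = 20.5 mm.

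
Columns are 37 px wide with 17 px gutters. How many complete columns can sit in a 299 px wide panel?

5 columns

5 columns: 5·37 + 4·17 = 253 px ≤ 299.
6 columns: 307 px > 299. So 5.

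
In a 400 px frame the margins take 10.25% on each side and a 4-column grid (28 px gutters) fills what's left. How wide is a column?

400 × (1 − 2·10.25%) = 400 × 79.5% = 318 px for the columns.
318 − 3·28 = 234; ÷4 gives c = 58.5 px.

58.5 px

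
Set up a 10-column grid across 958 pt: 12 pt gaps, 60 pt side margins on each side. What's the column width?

73 pt

Take off 120 pt of margins, leaving 838 pt.
10 columns + 9 gaps: 10c + 9·12 = 838.
10c = 838 − 108 = 730, so c = 73 pt.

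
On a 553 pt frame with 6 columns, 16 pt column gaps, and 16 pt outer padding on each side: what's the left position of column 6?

Subtract both margins: 553 − 2·16 = 521 pt.
6c + 5·16 = 521 → 6c = 441 → c = 73.5 pt.
Each column+gutter stride is 89.5 pt; 5 of them past the 16 pt margin is 16 + 447.5 = 463.5 pt.

463.5 pt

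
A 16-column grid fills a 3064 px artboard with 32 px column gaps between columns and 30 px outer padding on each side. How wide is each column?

Subtract both margins: 3064 − 2·30 = 3004 px.
16 columns + 15 column gaps: 16c + 15·32 = 3004.
16c = 3004 − 480 = 2524, so c = 157.75 px.

157.75 px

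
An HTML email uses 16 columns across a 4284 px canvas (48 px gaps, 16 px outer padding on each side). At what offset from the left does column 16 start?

4047.25 px

Content = 4284 − 2·16 = 4252 px.
16 columns + 15 gaps: 16c + 15·48 = 4252.
16c = 4252 − 720 = 3532, so c = 220.75 px.
Before column 16: the margin + 15 columns + 15 gaps.
Offset = 16 + 15·(220.75 + 48) = 16 + 4031.25 = 4047.25 px.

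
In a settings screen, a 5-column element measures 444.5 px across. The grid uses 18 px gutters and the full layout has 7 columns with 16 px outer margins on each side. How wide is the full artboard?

444.5 − 4·18 = 372.5; ÷5 gives c = 74.5 px.
Artboard = 2·16 + 7·74.5 + 6·18 = 32 + 521.5 + 108 = 661.5 px.

661.5 px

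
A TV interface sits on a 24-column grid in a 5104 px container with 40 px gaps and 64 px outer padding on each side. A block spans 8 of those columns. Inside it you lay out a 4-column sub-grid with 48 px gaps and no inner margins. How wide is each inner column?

Subtract both margins: 5104 − 2·64 = 4976 px.
4976 − 23·40 = 4056; ÷24 gives c = 169 px.
8 columns plus 7 gaps: 1352 + 280 = 1632 px.
1632 − 3·48 = 1488; ÷4 gives d = 372 px.

372 px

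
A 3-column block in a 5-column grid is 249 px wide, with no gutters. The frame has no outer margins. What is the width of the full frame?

415 px

3c = 249 → c = 83 px.
Summing: 415 = 415 px.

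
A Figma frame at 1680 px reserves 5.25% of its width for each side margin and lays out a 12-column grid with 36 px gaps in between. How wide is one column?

1680 × (1 − 2·5.25%) = 1680 × 89.5% = 1503.6 px for the columns.
12 columns + 11 gaps: 12c + 11·36 = 1503.6.
12c = 1503.6 − 396 = 1107.6, so c = 92.3 px.

92.3 px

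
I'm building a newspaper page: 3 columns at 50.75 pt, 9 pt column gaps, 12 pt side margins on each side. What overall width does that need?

194.25 pt

Container = 2·12 + 3·50.75 + 2·9 = 24 + 152.25 + 18 = 194.25 pt.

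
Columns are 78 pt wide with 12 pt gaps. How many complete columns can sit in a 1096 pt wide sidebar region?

12 columns

Each extra column adds 78 + 12 = 90 pt.
(1096 + 12) / 90 = 12.31, so 12 columns fit.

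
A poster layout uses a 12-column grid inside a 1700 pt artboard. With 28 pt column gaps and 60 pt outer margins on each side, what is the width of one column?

106 pt

Inside the margins: 1700 − 120 = 1580 pt.
Subtracting 11 column gaps of 28 leaves 1272 for 12 columns, so c = 106 pt.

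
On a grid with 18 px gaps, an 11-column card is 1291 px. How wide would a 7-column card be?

11 columns + 10 gaps: 11c + 10·18 = 1291.
11c = 1291 − 180 = 1111, so c = 101 px.
7 columns plus 6 gaps: 707 + 108 = 815 px.

815 px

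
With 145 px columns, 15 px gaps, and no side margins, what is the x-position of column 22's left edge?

3360 px

Each column+gutter stride is 160 px; with no margin, 21 of them is 3360 px.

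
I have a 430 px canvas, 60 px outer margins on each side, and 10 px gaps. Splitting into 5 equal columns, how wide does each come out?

54 px

Inside the margins: 430 − 120 = 310 px.
Subtracting 4 gaps of 10 leaves 270 for 5 columns, so c = 54 px.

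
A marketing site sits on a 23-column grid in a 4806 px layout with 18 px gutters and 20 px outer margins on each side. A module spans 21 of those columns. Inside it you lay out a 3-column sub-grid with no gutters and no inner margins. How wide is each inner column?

1450 px

Outer content = 4806 − 2·20 = 4766 px.
4766 − 22·18 = 4370; ÷23 gives c = 190 px.
21-column span = 21·190 + 20·18 = 4350 px.
3d = 4350 → d = 1450 px.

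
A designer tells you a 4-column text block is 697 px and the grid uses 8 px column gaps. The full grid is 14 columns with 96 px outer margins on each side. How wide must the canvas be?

697 − 3·8 = 673; ÷4 gives c = 168.25 px.
Total width: 2·96 + 14·168.25 + 13·8 = 2651.5 px.

2651.5 px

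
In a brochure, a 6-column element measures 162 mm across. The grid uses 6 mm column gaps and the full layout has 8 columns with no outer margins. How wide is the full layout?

6 columns + 5 column gaps: 6c + 5·6 = 162.
6c = 162 − 30 = 132, so c = 22 mm.
Layout = 8·22 + 7·6 = 176 + 42 = 218 mm.

218 mm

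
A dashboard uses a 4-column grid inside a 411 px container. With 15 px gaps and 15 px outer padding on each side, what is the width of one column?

Content width = 411 − 2·15 = 381 px.
4c + 3·15 = 381 → 4c = 336 → c = 84 px.

84 px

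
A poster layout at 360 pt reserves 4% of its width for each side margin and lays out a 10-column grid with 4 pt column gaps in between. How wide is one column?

29.52 pt

360 × (1 − 2·4%) = 360 × 92% = 331.2 pt for the columns.
331.2 − 9·4 = 295.2; ÷10 gives c = 29.52 pt.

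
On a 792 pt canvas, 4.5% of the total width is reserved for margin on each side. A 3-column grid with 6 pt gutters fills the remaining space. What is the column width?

236.24 pt

792 × (1 − 2·4.5%) = 792 × 91% = 720.72 pt for the columns.
720.72 − 2·6 = 708.72; ÷3 gives c = 236.24 pt.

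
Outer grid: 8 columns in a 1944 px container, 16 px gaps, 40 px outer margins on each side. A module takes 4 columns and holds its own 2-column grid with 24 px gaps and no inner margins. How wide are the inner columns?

Inside the margins: 1944 − 80 = 1864 px.
8c + 7·16 = 1864 → 8c = 1752 → c = 219 px.
4 columns plus 3 gaps: 876 + 48 = 924 px.
2d + 1·24 = 924 → 2d = 900 → d = 450 px.

450 px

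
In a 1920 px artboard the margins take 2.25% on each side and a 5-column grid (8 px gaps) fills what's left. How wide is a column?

1920 × (1 − 2·2.25%) = 1920 × 95.5% = 1833.6 px for the columns.
Subtracting 4 gaps of 8 leaves 1801.6 for 5 columns, so c = 360.32 px.

360.32 px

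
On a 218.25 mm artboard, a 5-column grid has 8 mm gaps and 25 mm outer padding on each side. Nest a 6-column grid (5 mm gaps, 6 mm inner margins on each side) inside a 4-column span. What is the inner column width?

Subtract both margins: 218.25 − 2·25 = 168.25 mm.
Subtracting 4 gaps of 8 leaves 136.25 for 5 columns, so c = 27.25 mm.
4-column span = 4·27.25 + 3·8 = 133 mm.
Inner content = 133 − 2·6 = 121 mm.
Subtracting 5 gaps of 5 leaves 96 for 6 columns, so d = 16 mm.

16 mm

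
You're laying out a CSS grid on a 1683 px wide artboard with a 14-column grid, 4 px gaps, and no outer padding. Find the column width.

14 columns + 13 gaps: 14c + 13·4 = 1683.
14c = 1683 − 52 = 1631, so c = 116.5 px.

116.5 px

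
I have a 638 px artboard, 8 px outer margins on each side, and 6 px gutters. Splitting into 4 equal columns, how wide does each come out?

Inside the margins: 638 − 16 = 622 px.
622 − 3·6 = 604; ÷4 gives c = 151 px.

151 px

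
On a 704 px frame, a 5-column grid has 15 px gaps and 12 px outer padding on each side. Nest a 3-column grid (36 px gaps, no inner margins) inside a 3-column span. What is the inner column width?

110 px

Outer content = 704 − 2·12 = 680 px.
680 − 4·15 = 620; ÷5 gives c = 124 px.
3-column span = 3·124 + 2·15 = 402 px.
3 columns + 2 gaps: 3d + 2·36 = 402.
3d = 402 − 72 = 330, so d = 110 px.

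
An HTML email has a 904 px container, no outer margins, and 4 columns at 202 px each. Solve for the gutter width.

Columns use 808 px, leaving 96 px across 3 gutters = 32 px each.

32 px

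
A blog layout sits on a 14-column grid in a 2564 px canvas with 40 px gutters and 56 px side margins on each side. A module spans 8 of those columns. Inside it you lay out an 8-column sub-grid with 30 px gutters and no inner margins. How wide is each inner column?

146.75 px

Outer content = 2564 − 2·56 = 2452 px.
Subtracting 13 gutters of 40 leaves 1932 for 14 columns, so c = 138 px.
8-column span = 8·138 + 7·40 = 1384 px.
1384 − 7·30 = 1174; ÷8 gives d = 146.75 px.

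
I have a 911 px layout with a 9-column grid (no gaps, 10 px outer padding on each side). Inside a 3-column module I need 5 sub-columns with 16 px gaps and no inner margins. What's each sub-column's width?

Inside the margins: 911 − 20 = 891 px.
With no gaps, each column is 891/9 = 99 px.
With no gaps, 3 columns span 3·99 = 297 px.
Subtracting 4 gaps of 16 leaves 233 for 5 columns, so d = 46.6 px.

46.6 px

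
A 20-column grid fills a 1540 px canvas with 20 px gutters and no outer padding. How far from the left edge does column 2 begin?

1540 − 19·20 = 1160; ÷20 gives c = 58 px.
Each column+gutter stride is 78 px; with no margin, 1 of them is 78 px.

78 px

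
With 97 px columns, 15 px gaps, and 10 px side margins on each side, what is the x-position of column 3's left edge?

234 px

Each column+gutter stride is 112 px; 2 of them past the 10 px margin is 10 + 224 = 234 px.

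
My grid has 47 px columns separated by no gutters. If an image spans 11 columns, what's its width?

517 px

11-column span = 11·47 = 517 px.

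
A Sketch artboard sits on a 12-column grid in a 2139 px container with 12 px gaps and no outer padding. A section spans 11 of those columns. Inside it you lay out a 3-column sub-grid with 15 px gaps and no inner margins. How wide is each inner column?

643.25 px

2139 − 11·12 = 2007; ÷12 gives c = 167.25 px.
11 columns plus 10 gaps: 1839.75 + 120 = 1959.75 px.
3 columns + 2 gaps: 3d + 2·15 = 1959.75.
3d = 1959.75 − 30 = 1929.75, so d = 643.25 px.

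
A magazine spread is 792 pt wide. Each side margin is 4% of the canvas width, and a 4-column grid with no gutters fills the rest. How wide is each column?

Each margin = 4% of 792 = 31.68 pt; content = 792 − 2·31.68 = 728.64 pt.
728.64 / 4 = 182.16 pt per column.

182.16 pt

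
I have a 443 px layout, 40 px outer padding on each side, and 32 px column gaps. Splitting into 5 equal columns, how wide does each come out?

Inside the margins: 443 − 80 = 363 px.
Subtracting 4 column gaps of 32 leaves 235 for 5 columns, so c = 47 px.

47 px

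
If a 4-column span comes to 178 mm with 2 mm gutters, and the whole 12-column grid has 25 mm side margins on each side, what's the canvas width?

588 mm

178 − 3·2 = 172; ÷4 gives c = 43 mm.
Canvas = 2·25 + 12·43 + 11·2 = 50 + 516 + 22 = 588 mm.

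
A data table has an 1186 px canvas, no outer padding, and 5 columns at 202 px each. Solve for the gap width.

5·202 + 4g = 1186 → 4g = 176 → g = 44 px.

44 px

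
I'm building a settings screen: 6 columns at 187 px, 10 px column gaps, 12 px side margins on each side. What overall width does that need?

1196 px

Total width: 2·12 + 6·187 + 5·10 = 1196 px.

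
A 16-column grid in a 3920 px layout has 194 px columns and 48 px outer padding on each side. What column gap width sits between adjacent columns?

Inside the margins: 3920 − 96 = 3824 px.
16·194 + 15g = 3824 → 15g = 720 → g = 48 px.

48 px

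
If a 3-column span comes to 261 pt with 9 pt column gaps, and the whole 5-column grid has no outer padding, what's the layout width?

441 pt

3c + 2·9 = 261 → 3c = 243 → c = 81 pt.
Total width: 5·81 + 4·9 = 441 pt.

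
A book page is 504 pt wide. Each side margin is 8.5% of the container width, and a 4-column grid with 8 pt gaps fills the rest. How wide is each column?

98.58 pt

504 × (1 − 2·8.5%) = 504 × 83% = 418.32 pt for the columns.
4c + 3·8 = 418.32 → 4c = 394.32 → c = 98.58 pt.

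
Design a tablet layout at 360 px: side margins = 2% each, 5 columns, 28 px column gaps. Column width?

46.72 px

Each margin = 2% of 360 = 7.2 px; content = 360 − 2·7.2 = 345.6 px.
5c + 4·28 = 345.6 → 5c = 233.6 → c = 46.72 px.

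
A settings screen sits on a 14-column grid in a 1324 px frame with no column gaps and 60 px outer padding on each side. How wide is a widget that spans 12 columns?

Content width = 1324 − 2·60 = 1204 px.
14c = 1204 → c = 86 px.
12-column span = 12·86 = 1032 px.

1032 px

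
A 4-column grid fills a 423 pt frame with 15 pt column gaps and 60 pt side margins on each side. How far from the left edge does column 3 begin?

Inside the margins: 423 − 120 = 303 pt.
4c + 3·15 = 303 → 4c = 258 → c = 64.5 pt.
Before column 3: the margin + 2 columns + 2 column gaps.
Offset = 60 + 2·(64.5 + 15) = 60 + 159 = 219 pt.

219 pt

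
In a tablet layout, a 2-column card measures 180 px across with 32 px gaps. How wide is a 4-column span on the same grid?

Subtracting 1 gap of 32 leaves 148 for 2 columns, so c = 74 px.
4 columns plus 3 gaps: 296 + 96 = 392 px.

392 px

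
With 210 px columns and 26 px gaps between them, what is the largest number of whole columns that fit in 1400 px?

6 columns: 6·210 + 5·26 = 1390 px ≤ 1400.
7 columns: 1626 px > 1400. So 6.

6 columns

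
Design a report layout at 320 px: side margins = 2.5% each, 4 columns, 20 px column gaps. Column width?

61 px

320 × (1 − 2·2.5%) = 320 × 95% = 304 px for the columns.
4 columns + 3 column gaps: 4c + 3·20 = 304.
4c = 304 − 60 = 244, so c = 61 px.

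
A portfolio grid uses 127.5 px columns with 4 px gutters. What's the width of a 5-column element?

5-column span = 5·127.5 + 4·4 = 653.5 px.

653.5 px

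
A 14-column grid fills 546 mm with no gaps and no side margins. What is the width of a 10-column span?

390 mm

546 / 14 = 39 mm per column.
10-column span = 10·39 = 390 mm.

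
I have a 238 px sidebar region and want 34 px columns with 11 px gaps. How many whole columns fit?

5 columns

k columns need k·34 + (k−1)·11 = k·45 − 11.
k·45 − 11 ≤ 238 → k ≤ 249 / 45 ≈ 5.53, so k = 5.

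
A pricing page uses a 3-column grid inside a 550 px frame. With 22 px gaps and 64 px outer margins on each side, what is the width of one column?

Content width = 550 − 2·64 = 422 px.
Subtracting 2 gaps of 22 leaves 378 for 3 columns, so c = 126 px.

126 px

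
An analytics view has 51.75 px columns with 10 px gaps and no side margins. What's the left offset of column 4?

Before column 4: 3 columns + 3 gaps.
Offset = 3·(51.75 + 10) = 3·61.75 = 185.25 px.

185.25 px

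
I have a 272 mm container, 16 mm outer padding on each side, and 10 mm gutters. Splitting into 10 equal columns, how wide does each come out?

Take off 32 mm of margins, leaving 240 mm.
Subtracting 9 gutters of 10 leaves 150 for 10 columns, so c = 15 mm.

15 mm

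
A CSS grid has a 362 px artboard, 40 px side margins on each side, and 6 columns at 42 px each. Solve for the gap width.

6 px

Content width = 362 − 2·40 = 282 px.
Columns use 252 px, leaving 30 px across 5 gaps = 6 px each.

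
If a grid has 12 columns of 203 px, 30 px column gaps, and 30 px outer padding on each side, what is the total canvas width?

2826 px

Total width: 2·30 + 12·203 + 11·30 = 2826 px.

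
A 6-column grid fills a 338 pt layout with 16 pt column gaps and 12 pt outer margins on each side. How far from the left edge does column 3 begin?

122 pt

Take off 24 pt of margins, leaving 314 pt.
314 − 5·16 = 234; ÷6 gives c = 39 pt.
Before column 3: the margin + 2 columns + 2 column gaps.
Offset = 12 + 2·(39 + 16) = 12 + 110 = 122 pt.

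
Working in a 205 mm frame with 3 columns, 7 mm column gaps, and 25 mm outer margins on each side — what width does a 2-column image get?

101 mm

Subtract both margins: 205 − 2·25 = 155 mm.
155 − 2·7 = 141; ÷3 gives c = 47 mm.
2-column span = 2·47 + 1·7 = 101 mm.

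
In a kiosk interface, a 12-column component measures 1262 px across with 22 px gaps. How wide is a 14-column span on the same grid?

1476 px

Subtracting 11 gaps of 22 leaves 1020 for 12 columns, so c = 85 px.
14-column span = 14·85 + 13·22 = 1476 px.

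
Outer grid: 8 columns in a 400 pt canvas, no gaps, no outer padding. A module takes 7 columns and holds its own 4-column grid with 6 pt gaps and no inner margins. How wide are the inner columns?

83 pt

400 / 8 = 50 pt per column.
With no gaps, 7 columns span 7·50 = 350 pt.
350 − 3·6 = 332; ÷4 gives d = 83 pt.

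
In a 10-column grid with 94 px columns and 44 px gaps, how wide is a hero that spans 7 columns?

7 columns plus 6 gaps: 658 + 264 = 922 px.

922 px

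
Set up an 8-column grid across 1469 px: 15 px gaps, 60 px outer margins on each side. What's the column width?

Subtract both margins: 1469 − 2·60 = 1349 px.
8c + 7·15 = 1349 → 8c = 1244 → c = 155.5 px.

155.5 px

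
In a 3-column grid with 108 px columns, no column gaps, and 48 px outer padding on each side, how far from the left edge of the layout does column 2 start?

Before column 2: the margin + 1 column + 1 column gap.
Offset = 48 + 1·(108 + 0) = 48 + 108 = 156 px.

156 px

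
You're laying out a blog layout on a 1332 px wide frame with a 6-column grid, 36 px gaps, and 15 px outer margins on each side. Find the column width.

Take off 30 px of margins, leaving 1302 px.
6 columns + 5 gaps: 6c + 5·36 = 1302.
6c = 1302 − 180 = 1122, so c = 187 px.

187 px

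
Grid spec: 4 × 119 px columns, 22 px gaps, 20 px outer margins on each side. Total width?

582 px

Total width: 2·20 + 4·119 + 3·22 = 582 px.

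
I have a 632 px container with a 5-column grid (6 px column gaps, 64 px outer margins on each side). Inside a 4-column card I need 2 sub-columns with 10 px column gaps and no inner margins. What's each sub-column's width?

196 px

Inside the margins: 632 − 128 = 504 px.
Subtracting 4 column gaps of 6 leaves 480 for 5 columns, so c = 96 px.
4 columns plus 3 column gaps: 384 + 18 = 402 px.
2d + 1·10 = 402 → 2d = 392 → d = 196 px.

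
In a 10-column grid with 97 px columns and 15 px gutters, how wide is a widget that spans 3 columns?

3 columns plus 2 gutters: 291 + 30 = 321 px.

321 px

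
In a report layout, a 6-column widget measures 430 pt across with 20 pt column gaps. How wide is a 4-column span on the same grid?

6c + 5·20 = 430 → 6c = 330 → c = 55 pt.
4 columns plus 3 column gaps: 220 + 60 = 280 pt.

280 pt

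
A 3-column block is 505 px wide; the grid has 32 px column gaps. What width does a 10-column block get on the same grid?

1758 px

505 − 2·32 = 441; ÷3 gives c = 147 px.
Span of 10: 10·147 + 9·32 = 1470 + 288 = 1758 px.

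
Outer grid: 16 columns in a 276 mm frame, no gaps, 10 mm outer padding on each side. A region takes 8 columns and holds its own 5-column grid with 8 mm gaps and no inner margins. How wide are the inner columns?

Outer content = 276 − 2·10 = 256 mm.
256 / 16 = 16 mm per column.
8-column span = 8·16 = 128 mm.
Subtracting 4 gaps of 8 leaves 96 for 5 columns, so d = 19.2 mm.

19.2 mm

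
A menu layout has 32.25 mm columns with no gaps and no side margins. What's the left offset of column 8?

No margin, so column 8 starts at 7·(column + gutter) = 7·32.25 = 225.75 mm.

225.75 mm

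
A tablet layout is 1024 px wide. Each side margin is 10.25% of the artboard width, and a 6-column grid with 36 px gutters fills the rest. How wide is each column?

1024 × (1 − 2·10.25%) = 1024 × 79.5% = 814.08 px for the columns.
Subtracting 5 gutters of 36 leaves 634.08 for 6 columns, so c = 105.68 px.

105.68 px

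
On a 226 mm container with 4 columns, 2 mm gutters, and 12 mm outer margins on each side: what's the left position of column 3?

114 mm

Inside the margins: 226 − 24 = 202 mm.
202 − 3·2 = 196; ÷4 gives c = 49 mm.
Each column+gutter stride is 51 mm; 2 of them past the 12 mm margin is 12 + 102 = 114 mm.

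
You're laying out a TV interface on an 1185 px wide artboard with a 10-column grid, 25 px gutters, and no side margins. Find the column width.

96 px

Subtracting 9 gutters of 25 leaves 960 for 10 columns, so c = 96 px.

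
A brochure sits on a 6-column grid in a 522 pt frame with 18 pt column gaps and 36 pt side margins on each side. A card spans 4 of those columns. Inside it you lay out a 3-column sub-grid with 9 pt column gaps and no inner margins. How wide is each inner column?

Inside the margins: 522 − 72 = 450 pt.
6c + 5·18 = 450 → 6c = 360 → c = 60 pt.
4 columns plus 3 column gaps: 240 + 54 = 294 pt.
294 − 2·9 = 276; ÷3 gives d = 92 pt.

92 pt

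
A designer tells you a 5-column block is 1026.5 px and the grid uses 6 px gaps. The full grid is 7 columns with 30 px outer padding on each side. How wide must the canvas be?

1026.5 − 4·6 = 1002.5; ÷5 gives c = 200.5 px.
Adding margins, columns and gutters: 60 + 1403.5 + 36 = 1499.5 px.

1499.5 px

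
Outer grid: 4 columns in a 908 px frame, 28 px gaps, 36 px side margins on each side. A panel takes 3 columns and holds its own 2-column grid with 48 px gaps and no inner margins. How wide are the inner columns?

Subtract both margins: 908 − 2·36 = 836 px.
4 columns + 3 gaps: 4c + 3·28 = 836.
4c = 836 − 84 = 752, so c = 188 px.
3-column span = 3·188 + 2·28 = 620 px.
Subtracting 1 gap of 48 leaves 572 for 2 columns, so d = 286 px.

286 px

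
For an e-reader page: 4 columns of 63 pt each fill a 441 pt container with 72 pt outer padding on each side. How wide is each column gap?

15 pt

Inside the margins: 441 − 144 = 297 pt.
4 columns take 4·63 = 252 pt; remaining 45 splits into 3 column gaps.
g = 45 / 3 = 15 pt.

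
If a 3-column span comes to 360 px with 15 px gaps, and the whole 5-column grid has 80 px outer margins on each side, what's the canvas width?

770 px

360 − 2·15 = 330; ÷3 gives c = 110 px.
Canvas = 2·80 + 5·110 + 4·15 = 160 + 550 + 60 = 770 px.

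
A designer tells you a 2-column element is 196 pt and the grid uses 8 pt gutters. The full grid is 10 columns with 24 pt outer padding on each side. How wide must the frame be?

196 − 1·8 = 188; ÷2 gives c = 94 pt.
Total width: 2·24 + 10·94 + 9·8 = 1060 pt.

1060 pt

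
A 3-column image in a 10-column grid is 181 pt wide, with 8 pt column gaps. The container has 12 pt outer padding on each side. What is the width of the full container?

646 pt

Subtracting 2 column gaps of 8 leaves 165 for 3 columns, so c = 55 pt.
Container = 2·12 + 10·55 + 9·8 = 24 + 550 + 72 = 646 pt.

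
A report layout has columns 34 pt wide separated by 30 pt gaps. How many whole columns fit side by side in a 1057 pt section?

16 columns: 16·34 + 15·30 = 994 pt ≤ 1057.
17 columns: 1058 pt > 1057. So 16.

16 columns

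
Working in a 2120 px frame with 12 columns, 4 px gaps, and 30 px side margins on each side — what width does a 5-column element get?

Subtract both margins: 2120 − 2·30 = 2060 px.
Subtracting 11 gaps of 4 leaves 2016 for 12 columns, so c = 168 px.
5-column span = 5·168 + 4·4 = 856 px.

856 px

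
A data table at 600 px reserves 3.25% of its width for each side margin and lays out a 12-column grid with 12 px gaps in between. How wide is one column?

Each margin = 3.25% of 600 = 19.5 px; content = 600 − 2·19.5 = 561 px.
12 columns + 11 gaps: 12c + 11·12 = 561.
12c = 561 − 132 = 429, so c = 35.75 px.

35.75 px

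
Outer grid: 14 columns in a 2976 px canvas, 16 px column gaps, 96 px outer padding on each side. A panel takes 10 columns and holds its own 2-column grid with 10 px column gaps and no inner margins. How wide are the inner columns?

987 px

Inside the margins: 2976 − 192 = 2784 px.
14 columns + 13 column gaps: 14c + 13·16 = 2784.
14c = 2784 − 208 = 2576, so c = 184 px.
10-column span = 10·184 + 9·16 = 1984 px.
2d + 1·10 = 1984 → 2d = 1974 → d = 987 px.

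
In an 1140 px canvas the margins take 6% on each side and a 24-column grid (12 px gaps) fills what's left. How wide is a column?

Each margin = 6% of 1140 = 68.4 px; content = 1140 − 2·68.4 = 1003.2 px.
Subtracting 23 gaps of 12 leaves 727.2 for 24 columns, so c = 30.3 px.

30.3 px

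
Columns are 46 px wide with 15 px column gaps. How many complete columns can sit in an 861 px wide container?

k columns need k·46 + (k−1)·15 = k·61 − 15.
k·61 − 15 ≤ 861 → k ≤ 876 / 61 ≈ 14.36, so k = 14.

14 columns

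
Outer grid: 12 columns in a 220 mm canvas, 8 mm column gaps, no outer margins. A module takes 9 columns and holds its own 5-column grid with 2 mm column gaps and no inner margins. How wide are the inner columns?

31 mm

12 columns + 11 column gaps: 12c + 11·8 = 220.
12c = 220 − 88 = 132, so c = 11 mm.
Span of 9: 9·11 + 8·8 = 99 + 64 = 163 mm.
5d + 4·2 = 163 → 5d = 155 → d = 31 mm.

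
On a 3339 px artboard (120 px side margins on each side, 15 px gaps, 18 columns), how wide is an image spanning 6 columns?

1023 px

Take off 240 px of margins, leaving 3099 px.
3099 − 17·15 = 2844; ÷18 gives c = 158 px.
6-column span = 6·158 + 5·15 = 1023 px.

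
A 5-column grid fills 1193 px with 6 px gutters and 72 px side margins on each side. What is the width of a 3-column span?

Inside the margins: 1193 − 144 = 1049 px.
Subtracting 4 gutters of 6 leaves 1025 for 5 columns, so c = 205 px.
3-column span = 3·205 + 2·6 = 627 px.

627 px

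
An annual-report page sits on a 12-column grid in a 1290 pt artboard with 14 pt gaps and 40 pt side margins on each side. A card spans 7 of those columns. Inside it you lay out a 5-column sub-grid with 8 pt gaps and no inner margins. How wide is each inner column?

Subtract both margins: 1290 − 2·40 = 1210 pt.
Subtracting 11 gaps of 14 leaves 1056 for 12 columns, so c = 88 pt.
Span of 7: 7·88 + 6·14 = 616 + 84 = 700 pt.
700 − 4·8 = 668; ÷5 gives d = 133.6 pt.

133.6 pt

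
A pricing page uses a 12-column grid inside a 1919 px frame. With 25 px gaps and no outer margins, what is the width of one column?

Subtracting 11 gaps of 25 leaves 1644 for 12 columns, so c = 137 px.

137 px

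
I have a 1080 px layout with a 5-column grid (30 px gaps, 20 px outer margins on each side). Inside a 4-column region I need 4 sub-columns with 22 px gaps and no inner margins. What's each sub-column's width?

190 px

Subtract both margins: 1080 − 2·20 = 1040 px.
Subtracting 4 gaps of 30 leaves 920 for 5 columns, so c = 184 px.
Span of 4: 4·184 + 3·30 = 736 + 90 = 826 px.
826 − 3·22 = 760; ÷4 gives d = 190 px.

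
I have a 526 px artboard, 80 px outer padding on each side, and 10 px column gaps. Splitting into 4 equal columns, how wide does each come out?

Take off 160 px of margins, leaving 366 px.
Subtracting 3 column gaps of 10 leaves 336 for 4 columns, so c = 84 px.

84 px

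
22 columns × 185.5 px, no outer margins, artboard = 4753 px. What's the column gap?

22·185.5 + 21g = 4753 → 21g = 672 → g = 32 px.

32 px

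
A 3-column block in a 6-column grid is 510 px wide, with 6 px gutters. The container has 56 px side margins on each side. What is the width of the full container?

3c + 2·6 = 510 → 3c = 498 → c = 166 px.
Adding margins, columns and gutters: 112 + 996 + 30 = 1138 px.

1138 px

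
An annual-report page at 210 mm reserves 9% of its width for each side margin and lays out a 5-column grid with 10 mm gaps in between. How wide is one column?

26.44 mm

Margins: 9% × 210 = 18.9 mm each, so content = 210 − 37.8 = 172.2 mm.
Subtracting 4 gaps of 10 leaves 132.2 for 5 columns, so c = 26.44 mm.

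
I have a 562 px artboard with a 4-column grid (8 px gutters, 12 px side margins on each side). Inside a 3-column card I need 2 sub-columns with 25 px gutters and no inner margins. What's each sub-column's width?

188.25 px

Subtract both margins: 562 − 2·12 = 538 px.
Subtracting 3 gutters of 8 leaves 514 for 4 columns, so c = 128.5 px.
3-column span = 3·128.5 + 2·8 = 401.5 px.
Subtracting 1 gutter of 25 leaves 376.5 for 2 columns, so d = 188.25 px.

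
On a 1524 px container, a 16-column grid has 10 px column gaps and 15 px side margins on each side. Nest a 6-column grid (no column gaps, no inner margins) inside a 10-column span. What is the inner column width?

Inside the margins: 1524 − 30 = 1494 px.
1494 − 15·10 = 1344; ÷16 gives c = 84 px.
10-column span = 10·84 + 9·10 = 930 px.
6d = 930 → d = 155 px.

155 px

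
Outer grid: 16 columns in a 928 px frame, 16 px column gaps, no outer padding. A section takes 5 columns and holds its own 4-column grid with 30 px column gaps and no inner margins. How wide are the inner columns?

47.25 px

16c + 15·16 = 928 → 16c = 688 → c = 43 px.
5 columns plus 4 column gaps: 215 + 64 = 279 px.
4d + 3·30 = 279 → 4d = 189 → d = 47.25 px.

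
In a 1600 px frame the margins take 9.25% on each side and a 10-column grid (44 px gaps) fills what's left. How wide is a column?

Margins: 9.25% × 1600 = 148 px each, so content = 1600 − 296 = 1304 px.
10c + 9·44 = 1304 → 10c = 908 → c = 90.8 px.

90.8 px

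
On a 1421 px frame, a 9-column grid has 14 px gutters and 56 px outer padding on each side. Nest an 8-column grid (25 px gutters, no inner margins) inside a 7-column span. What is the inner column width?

Inside the margins: 1421 − 112 = 1309 px.
9 columns + 8 gutters: 9c + 8·14 = 1309.
9c = 1309 − 112 = 1197, so c = 133 px.
7-column span = 7·133 + 6·14 = 1015 px.
8 columns + 7 gutters: 8d + 7·25 = 1015.
8d = 1015 − 175 = 840, so d = 105 px.

105 px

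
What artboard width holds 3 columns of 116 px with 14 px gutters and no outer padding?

Summing: 348 + 28 = 376 px.

376 px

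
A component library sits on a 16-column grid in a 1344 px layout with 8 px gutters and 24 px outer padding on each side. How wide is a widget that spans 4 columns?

318 px

Take off 48 px of margins, leaving 1296 px.
1296 − 15·8 = 1176; ÷16 gives c = 73.5 px.
4 columns plus 3 gutters: 294 + 24 = 318 px.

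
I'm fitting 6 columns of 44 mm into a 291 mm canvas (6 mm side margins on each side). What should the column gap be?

3 mm

Subtract both margins: 291 − 2·6 = 279 mm.
6 columns take 6·44 = 264 mm; remaining 15 splits into 5 column gaps.
g = 15 / 5 = 3 mm.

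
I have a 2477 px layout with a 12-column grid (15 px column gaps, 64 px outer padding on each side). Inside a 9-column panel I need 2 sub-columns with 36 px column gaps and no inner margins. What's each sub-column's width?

861 px

Inside the margins: 2477 − 128 = 2349 px.
12 columns + 11 column gaps: 12c + 11·15 = 2349.
12c = 2349 − 165 = 2184, so c = 182 px.
Span of 9: 9·182 + 8·15 = 1638 + 120 = 1758 px.
2 columns + 1 column gap: 2d + 1·36 = 1758.
2d = 1758 − 36 = 1722, so d = 861 px.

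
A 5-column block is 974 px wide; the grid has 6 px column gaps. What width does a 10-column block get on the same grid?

1954 px

5 columns + 4 column gaps: 5c + 4·6 = 974.
5c = 974 − 24 = 950, so c = 190 px.
10 columns plus 9 column gaps: 1900 + 54 = 1954 px.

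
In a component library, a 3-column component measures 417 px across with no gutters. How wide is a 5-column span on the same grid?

417 / 3 = 139 px per column.
With no gutters, 5 columns span 5·139 = 695 px.

695 px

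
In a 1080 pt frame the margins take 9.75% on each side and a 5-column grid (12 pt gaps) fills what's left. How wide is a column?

164.28 pt

Margins: 9.75% × 1080 = 105.3 pt each, so content = 1080 − 210.6 = 869.4 pt.
5 columns + 4 gaps: 5c + 4·12 = 869.4.
5c = 869.4 − 48 = 821.4, so c = 164.28 pt.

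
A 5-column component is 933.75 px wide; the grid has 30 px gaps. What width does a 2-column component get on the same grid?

355.5 px

5c + 4·30 = 933.75 → 5c = 813.75 → c = 162.75 px.
2-column span = 2·162.75 + 1·30 = 355.5 px.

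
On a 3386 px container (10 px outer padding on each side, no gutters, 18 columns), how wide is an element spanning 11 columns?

Subtract both margins: 3386 − 2·10 = 3366 px.
18c = 3366 → c = 187 px.
11-column span = 11·187 = 2057 px.

2057 px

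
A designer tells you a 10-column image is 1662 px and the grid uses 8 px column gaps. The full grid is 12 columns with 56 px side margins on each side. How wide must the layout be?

2108 px

10c + 9·8 = 1662 → 10c = 1590 → c = 159 px.
Adding margins, columns and gutters: 112 + 1908 + 88 = 2108 px.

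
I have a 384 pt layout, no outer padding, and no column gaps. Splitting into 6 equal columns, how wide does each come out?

384 / 6 = 64 pt per column.

64 pt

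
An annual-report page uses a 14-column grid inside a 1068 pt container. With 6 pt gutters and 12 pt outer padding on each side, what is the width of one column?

69 pt

Content width = 1068 − 2·12 = 1044 pt.
1044 − 13·6 = 966; ÷14 gives c = 69 pt.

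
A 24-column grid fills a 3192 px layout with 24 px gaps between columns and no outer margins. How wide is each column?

110 px

24c + 23·24 = 3192 → 24c = 2640 → c = 110 px.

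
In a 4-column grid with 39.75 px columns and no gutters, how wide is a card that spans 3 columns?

119.25 px

3-column span = 3·39.75 = 119.25 px.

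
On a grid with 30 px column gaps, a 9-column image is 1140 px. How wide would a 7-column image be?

880 px

Subtracting 8 column gaps of 30 leaves 900 for 9 columns, so c = 100 px.
7-column span = 7·100 + 6·30 = 880 px.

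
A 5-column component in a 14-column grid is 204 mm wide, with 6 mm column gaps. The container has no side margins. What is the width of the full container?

582 mm

5 columns + 4 column gaps: 5c + 4·6 = 204.
5c = 204 − 24 = 180, so c = 36 mm.
Total width: 14·36 + 13·6 = 582 mm.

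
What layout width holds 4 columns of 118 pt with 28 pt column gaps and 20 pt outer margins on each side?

596 pt

Total width: 2·20 + 4·118 + 3·28 = 596 pt.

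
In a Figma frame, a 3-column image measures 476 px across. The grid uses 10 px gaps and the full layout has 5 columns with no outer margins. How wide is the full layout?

3c + 2·10 = 476 → 3c = 456 → c = 152 px.
Layout = 5·152 + 4·10 = 760 + 40 = 800 px.

800 px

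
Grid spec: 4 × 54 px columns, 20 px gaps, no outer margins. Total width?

276 px

Frame = 4·54 + 3·20 = 216 + 60 = 276 px.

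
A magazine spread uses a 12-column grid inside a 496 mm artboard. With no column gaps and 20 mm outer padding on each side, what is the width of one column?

38 mm

Subtract both margins: 496 − 2·20 = 456 mm.
456 / 12 = 38 mm per column.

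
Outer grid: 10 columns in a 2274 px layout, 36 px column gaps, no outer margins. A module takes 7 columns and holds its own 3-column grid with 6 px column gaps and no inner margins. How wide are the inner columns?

523 px

Subtracting 9 column gaps of 36 leaves 1950 for 10 columns, so c = 195 px.
7-column span = 7·195 + 6·36 = 1581 px.
3d + 2·6 = 1581 → 3d = 1569 → d = 523 px.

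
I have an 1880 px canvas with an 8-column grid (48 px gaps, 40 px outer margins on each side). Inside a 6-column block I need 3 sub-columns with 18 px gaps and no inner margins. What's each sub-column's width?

434 px

Inside the margins: 1880 − 80 = 1800 px.
8 columns + 7 gaps: 8c + 7·48 = 1800.
8c = 1800 − 336 = 1464, so c = 183 px.
6-column span = 6·183 + 5·48 = 1338 px.
3d + 2·18 = 1338 → 3d = 1302 → d = 434 px.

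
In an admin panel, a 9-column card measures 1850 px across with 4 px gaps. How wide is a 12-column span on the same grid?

2468 px

Subtracting 8 gaps of 4 leaves 1818 for 9 columns, so c = 202 px.
12-column span = 12·202 + 11·4 = 2468 px.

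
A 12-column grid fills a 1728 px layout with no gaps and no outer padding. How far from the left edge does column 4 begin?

432 px

With no gaps, each column is 1728/12 = 144 px.
Each column+gutter stride is 144 px; with no margin, 3 of them is 432 px.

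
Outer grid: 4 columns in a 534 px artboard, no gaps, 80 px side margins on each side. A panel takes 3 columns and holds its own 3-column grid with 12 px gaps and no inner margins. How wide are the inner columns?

Outer content = 534 − 2·80 = 374 px.
With no gaps, each column is 374/4 = 93.5 px.
With no gaps, 3 columns span 3·93.5 = 280.5 px.
3 columns + 2 gaps: 3d + 2·12 = 280.5.
3d = 280.5 − 24 = 256.5, so d = 85.5 px.

85.5 px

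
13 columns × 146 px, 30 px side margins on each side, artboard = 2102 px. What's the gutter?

Inside the margins: 2102 − 60 = 2042 px.
13 columns take 13·146 = 1898 px; remaining 144 splits into 12 gutters.
g = 144 / 12 = 12 px.

12 px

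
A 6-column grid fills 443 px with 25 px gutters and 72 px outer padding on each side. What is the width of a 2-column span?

83 px

Inside the margins: 443 − 144 = 299 px.
6 columns + 5 gutters: 6c + 5·25 = 299.
6c = 299 − 125 = 174, so c = 29 px.
2 columns plus 1 gutter: 58 + 25 = 83 px.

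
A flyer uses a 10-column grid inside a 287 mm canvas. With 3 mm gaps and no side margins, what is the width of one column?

26 mm

Subtracting 9 gaps of 3 leaves 260 for 10 columns, so c = 26 mm.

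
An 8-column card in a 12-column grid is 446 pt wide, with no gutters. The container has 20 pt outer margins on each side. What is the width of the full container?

8c = 446 → c = 55.75 pt.
Container = 2·20 + 12·55.75 = 40 + 669 = 709 pt.

709 pt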